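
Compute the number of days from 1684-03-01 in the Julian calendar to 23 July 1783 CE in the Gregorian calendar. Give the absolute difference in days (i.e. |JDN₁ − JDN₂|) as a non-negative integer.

First date → JDN 2336199; second date → JDN 2372491.
The interval is |2336199 − 2372491| = 36292 days.

36292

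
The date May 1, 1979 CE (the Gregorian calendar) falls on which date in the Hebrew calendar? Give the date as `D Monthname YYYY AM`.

4 Iyar 5739 AM

Both dates share Julian Day Number 2443995; in the Hebrew calendar that is 4 Iyar 5739 AM.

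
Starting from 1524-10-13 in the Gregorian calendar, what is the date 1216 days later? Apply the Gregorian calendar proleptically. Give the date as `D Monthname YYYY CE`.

Counting 1216 days forward from JDN 2277975 reaches JDN 2279191, which is 11 February 1528 CE.

11 February 1528 CE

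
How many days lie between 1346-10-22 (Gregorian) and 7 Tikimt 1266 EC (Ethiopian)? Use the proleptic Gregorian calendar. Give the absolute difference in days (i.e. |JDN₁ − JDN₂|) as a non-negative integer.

First date → JDN 2212971; second date → JDN 2186298.
The interval is |2212971 − 2186298| = 26673 days.

26673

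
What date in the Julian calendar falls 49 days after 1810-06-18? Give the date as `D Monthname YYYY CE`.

Counting 49 days forward from JDN 2382329 reaches JDN 2382378, which is 6 August 1810 CE.

6 August 1810 CE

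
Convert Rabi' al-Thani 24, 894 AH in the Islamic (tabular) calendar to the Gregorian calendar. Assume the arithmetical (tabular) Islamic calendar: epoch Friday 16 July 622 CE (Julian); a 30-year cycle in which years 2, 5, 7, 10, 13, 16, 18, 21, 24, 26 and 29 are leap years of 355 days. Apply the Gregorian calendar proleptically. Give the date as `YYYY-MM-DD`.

Both dates share Julian Day Number 2265001; in the Gregorian calendar that is 5 April 1489 CE.

1489-04-05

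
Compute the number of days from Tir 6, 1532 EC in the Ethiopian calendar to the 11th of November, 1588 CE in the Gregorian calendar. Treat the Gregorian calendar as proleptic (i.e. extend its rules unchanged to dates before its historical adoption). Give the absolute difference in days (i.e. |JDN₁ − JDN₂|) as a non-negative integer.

17836

First date → JDN 2283544; second date → JDN 2301380.
The interval is |2283544 − 2301380| = 17836 days.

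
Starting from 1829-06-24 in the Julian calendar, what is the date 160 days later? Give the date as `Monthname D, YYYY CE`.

The starting date is JDN 2389275; 2389275 + 160 = 2389435.
JDN 2389435 corresponds to December 1, 1829 CE.

December 1, 1829 CE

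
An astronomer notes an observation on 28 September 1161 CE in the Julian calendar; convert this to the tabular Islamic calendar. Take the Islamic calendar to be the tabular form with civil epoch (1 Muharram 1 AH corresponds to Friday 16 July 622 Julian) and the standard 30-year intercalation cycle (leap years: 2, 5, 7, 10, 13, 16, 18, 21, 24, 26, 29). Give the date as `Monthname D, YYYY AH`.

Shawwal 6, 556 AH

Julian Day Number of the source date = 2145384.
Converting JDN 2145384 to the tabular Islamic calendar gives 6 Shawwal 556 AH.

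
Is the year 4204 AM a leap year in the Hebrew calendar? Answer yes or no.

no

Hebrew year 4204 is year 5 of its 19-year Metonic cycle; leap years are at positions 3, 6, 8, 11, 14, 17, 19, so it is a common year (12 months).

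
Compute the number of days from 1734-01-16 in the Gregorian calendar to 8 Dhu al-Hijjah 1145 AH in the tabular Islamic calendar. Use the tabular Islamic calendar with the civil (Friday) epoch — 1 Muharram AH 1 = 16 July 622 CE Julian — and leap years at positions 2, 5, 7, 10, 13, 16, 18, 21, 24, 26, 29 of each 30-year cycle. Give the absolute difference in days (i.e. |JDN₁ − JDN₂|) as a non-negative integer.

First date → JDN 2354406; second date → JDN 2354167.
The interval is |2354406 − 2354167| = 239 days.

239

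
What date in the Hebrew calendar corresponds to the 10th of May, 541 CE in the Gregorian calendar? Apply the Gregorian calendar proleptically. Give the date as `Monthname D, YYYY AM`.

Iyar 26, 4301 AM

Julian Day Number of the source date = 1918786.
Converting JDN 1918786 to the Hebrew calendar gives 26 Iyar 4301 AM.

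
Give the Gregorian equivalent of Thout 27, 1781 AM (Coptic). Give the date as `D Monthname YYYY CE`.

7 October 2064 CE

Julian Day Number of the source date = 2475201.
Converting JDN 2475201 to the Gregorian calendar gives 7 October 2064 CE.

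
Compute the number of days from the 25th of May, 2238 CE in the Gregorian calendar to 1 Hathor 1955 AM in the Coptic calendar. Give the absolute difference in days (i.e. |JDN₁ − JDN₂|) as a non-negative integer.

171

JDN of the first date = 2538617.
JDN of the second date = 2538788.
|2538788 − 2538617| = 171.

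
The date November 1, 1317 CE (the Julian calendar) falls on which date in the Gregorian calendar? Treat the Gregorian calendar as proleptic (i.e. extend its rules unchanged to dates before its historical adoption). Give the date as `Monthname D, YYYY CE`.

November 9, 1317 CE

At this point the Julian calendar is 8 days behind the Gregorian.
1 November 1317 Julian + 8 days → 9 November 1317 Gregorian.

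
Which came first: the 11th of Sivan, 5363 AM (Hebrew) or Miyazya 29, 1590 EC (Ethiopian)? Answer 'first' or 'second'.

second

The two dates have Julian Day Numbers 2306684 and 2304841 respectively.
Since 2304841 < 2306684, the second date comes first.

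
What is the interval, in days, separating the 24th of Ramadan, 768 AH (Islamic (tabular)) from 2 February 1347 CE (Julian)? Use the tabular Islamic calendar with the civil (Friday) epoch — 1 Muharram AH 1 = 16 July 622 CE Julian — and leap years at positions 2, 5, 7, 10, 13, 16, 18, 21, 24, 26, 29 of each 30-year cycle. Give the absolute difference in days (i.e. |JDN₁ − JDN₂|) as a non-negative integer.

First date → JDN 2220498; second date → JDN 2213082.
The interval is |2220498 − 2213082| = 7416 days.

7416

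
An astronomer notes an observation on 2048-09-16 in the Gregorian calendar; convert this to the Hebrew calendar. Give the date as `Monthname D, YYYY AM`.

Julian Day Number of the source date = 2469336.
Converting JDN 2469336 to the Hebrew calendar gives 9 Tishrei 5809 AM.

Tishrei 9, 5809 AM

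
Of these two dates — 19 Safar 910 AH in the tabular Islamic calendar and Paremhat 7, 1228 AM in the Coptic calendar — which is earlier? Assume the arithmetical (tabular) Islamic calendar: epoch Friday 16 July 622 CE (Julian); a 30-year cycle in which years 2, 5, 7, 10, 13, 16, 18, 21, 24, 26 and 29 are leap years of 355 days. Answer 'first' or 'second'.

Converting both to JDN: 2270607 vs 2273378; the smaller is the first.

first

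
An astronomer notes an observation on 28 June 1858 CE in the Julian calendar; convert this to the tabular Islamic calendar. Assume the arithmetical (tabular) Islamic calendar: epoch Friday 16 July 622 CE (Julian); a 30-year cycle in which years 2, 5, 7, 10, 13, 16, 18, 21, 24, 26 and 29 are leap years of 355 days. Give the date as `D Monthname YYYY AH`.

28 Dhu al-Qa'dah 1274 AH

The source date corresponds to 10 July 1858 in the Gregorian calendar (JDN 2399871).
That day falls on 28 Dhu al-Qa'dah 1274 AH in the tabular Islamic calendar.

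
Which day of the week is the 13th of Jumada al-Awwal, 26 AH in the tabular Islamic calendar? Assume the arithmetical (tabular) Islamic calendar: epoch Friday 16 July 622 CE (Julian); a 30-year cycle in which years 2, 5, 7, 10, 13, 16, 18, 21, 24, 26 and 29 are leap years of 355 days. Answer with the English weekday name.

Saturday

This is JDN 1957429 (27 February 647 Gregorian).
JDN 1957429 mod 7 = 5, and JDN 0 was a Monday, so this is a Saturday.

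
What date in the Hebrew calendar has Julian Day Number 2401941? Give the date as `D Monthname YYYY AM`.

2 Adar II 5624 AM

JDN 2401941 is 10 March 1864 in the Gregorian calendar.
In the Hebrew calendar that day is 2 Adar II 5624 AM.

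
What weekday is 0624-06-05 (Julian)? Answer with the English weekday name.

This is JDN 1949130 (8 June 624 Gregorian).
JDN 1949130 mod 7 = 1, and JDN 0 was a Monday, so this is a Tuesday.

Tuesday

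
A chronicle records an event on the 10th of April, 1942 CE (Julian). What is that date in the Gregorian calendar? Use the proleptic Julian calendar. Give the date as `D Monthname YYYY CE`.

23 April 1942 CE

For dates in this range the Gregorian date is 13 days ahead of the Julian.
10 April 1942 Julian + 13 days → 23 April 1942 Gregorian.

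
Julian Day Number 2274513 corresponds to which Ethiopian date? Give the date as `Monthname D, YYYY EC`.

The proleptic Gregorian equivalent of JDN 2274513 is 22 April 1515.
In the Ethiopian calendar that day is Miyazya 17, 1507 EC.

Miyazya 17, 1507 EC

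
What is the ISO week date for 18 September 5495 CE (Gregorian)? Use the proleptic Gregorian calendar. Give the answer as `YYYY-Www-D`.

The weekday is Wednesday (ISO weekday 3).
That Wednesday belongs to ISO week 38 of ISO year 5495.

5495-W38-3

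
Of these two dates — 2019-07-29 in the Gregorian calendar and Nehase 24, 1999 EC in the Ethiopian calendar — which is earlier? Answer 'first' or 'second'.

second

The two dates have Julian Day Numbers 2458694 and 2454343 respectively.
Since 2454343 < 2458694, the second date comes first.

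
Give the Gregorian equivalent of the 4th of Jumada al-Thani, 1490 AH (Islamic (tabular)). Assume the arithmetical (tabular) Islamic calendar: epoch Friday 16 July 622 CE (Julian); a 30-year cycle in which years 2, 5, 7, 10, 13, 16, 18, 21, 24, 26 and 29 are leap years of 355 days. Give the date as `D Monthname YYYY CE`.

15 August 2067 CE

Julian Day Number of the source date = 2476243.
Converting JDN 2476243 to the Gregorian calendar gives 15 August 2067 CE.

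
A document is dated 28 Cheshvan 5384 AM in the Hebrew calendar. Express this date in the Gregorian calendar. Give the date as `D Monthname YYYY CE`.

21 November 1623 CE

Julian Day Number of the source date = 2314173.
Converting JDN 2314173 to the Gregorian calendar gives 21 November 1623 CE.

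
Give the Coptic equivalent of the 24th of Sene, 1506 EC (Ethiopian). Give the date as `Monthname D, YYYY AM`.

The source date corresponds to 28 June 1514 in the proleptic Gregorian calendar (JDN 2274215).
That day falls on 24 Paoni 1230 AM in the Coptic calendar.

Paoni 24, 1230 AM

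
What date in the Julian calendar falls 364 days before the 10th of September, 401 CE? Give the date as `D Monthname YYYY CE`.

11 September 400 CE

Counting 364 days back from JDN 1867776 reaches JDN 1867412, which is 11 September 400 CE.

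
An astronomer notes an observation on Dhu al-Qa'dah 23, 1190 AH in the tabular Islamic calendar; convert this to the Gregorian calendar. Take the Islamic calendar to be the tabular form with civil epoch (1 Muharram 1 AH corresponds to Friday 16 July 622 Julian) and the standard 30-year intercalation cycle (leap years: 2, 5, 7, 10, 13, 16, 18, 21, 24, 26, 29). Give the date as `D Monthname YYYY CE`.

Both dates share Julian Day Number 2370099; in the Gregorian calendar that is 3 January 1777 CE.

3 January 1777 CE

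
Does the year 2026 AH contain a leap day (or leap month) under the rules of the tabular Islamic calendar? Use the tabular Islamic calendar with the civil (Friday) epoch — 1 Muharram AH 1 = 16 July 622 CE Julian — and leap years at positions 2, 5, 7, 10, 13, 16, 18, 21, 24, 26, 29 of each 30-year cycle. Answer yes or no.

yes

Year 2026 AH is year 16 of its 30-year cycle; leap positions are 2, 5, 7, 10, 13, 16, 18, 21, 24, 26, 29, so it is a leap year (355 days).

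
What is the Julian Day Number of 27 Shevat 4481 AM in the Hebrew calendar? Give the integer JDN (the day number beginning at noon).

Equivalently 3 February 721 (proleptic Gregorian).
JDN 2451545 is 1 January 2000 CE (Gregorian); the target day is −467112 days from there, so JDN = 1984433.

1984433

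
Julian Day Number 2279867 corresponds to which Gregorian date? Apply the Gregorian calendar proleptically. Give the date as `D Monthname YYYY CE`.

JDN 2451545 is 1 Jan 2000; 2279867 is −171678 days from there.

18 December 1529 CE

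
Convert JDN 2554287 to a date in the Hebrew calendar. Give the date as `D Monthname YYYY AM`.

The Gregorian equivalent of JDN 2554287 is 19 April 2281.
In the Hebrew calendar that day is 29 Nisan 6041 AM.

29 Nisan 6041 AM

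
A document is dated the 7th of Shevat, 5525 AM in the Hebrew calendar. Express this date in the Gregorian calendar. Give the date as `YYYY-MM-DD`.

1765-01-29

Both dates share Julian Day Number 2365742; in the Gregorian calendar that is 29 January 1765 CE.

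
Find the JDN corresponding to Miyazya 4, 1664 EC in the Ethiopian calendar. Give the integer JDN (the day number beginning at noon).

2331845

Equivalently 9 April 1672 (Gregorian).
JDN 2451545 is 1 January 2000 CE (Gregorian); the target day is −119700 days from there, so JDN = 2331845.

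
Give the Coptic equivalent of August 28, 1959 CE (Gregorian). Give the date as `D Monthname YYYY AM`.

Julian Day Number of the source date = 2436809.
Converting JDN 2436809 to the Coptic calendar gives 22 Mesori 1675 AM.

22 Mesori 1675 AM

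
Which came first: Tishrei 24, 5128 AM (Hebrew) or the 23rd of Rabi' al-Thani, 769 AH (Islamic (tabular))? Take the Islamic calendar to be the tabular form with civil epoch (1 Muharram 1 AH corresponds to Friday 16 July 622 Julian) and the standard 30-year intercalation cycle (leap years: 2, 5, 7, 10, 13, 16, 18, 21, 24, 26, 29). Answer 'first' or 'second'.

Converting both to JDN: 2220615 vs 2220705; the smaller is the first.

first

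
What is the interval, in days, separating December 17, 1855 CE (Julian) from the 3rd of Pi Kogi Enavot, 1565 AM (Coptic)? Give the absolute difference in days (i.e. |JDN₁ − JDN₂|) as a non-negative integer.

2304

JDN of the first date = 2398947.
JDN of the second date = 2396643.
|2396643 − 2398947| = 2304.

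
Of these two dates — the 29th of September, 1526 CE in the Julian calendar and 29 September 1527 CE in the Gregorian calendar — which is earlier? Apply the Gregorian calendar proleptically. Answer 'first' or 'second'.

first

Converting both to JDN: 2278701 vs 2279056; the smaller is the first.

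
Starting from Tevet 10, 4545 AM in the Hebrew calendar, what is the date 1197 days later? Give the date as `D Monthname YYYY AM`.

27 Nisan 4548 AM

Counting 1197 days forward from JDN 2007776 reaches JDN 2008973, which is 27 Nisan 4548 AM.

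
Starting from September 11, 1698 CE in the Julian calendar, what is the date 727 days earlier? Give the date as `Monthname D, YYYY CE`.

September 14, 1696 CE

The starting date is JDN 2341506; 2341506 − 727 = 2340779.
JDN 2340779 corresponds to September 14, 1696 CE.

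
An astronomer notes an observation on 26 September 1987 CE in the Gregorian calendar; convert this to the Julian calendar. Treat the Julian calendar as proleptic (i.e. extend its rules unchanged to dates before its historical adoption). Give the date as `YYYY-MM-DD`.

For dates in this range the Gregorian date is 13 days ahead of the Julian.
26 September 1987 Gregorian − 13 days → 13 September 1987 Julian.

1987-09-13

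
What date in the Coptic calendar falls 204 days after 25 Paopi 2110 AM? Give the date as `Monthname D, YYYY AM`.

Pashons 19, 2110 AM

Counting 204 days forward from JDN 2595396 reaches JDN 2595600, which is Pashons 19, 2110 AM.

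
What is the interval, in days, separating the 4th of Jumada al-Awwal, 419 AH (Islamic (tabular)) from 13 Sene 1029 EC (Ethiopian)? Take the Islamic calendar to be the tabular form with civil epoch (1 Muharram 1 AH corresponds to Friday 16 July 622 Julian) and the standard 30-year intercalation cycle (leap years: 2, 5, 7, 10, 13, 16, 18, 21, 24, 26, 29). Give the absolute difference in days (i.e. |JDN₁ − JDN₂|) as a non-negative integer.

JDN of the first date = 2096686.
JDN of the second date = 2099980.
|2099980 − 2096686| = 3294.

3294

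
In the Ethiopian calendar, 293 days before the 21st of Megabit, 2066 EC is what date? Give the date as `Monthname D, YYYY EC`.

Sene 3, 2065 EC

Counting 293 days back from JDN 2478662 reaches JDN 2478369, which is Sene 3, 2065 EC.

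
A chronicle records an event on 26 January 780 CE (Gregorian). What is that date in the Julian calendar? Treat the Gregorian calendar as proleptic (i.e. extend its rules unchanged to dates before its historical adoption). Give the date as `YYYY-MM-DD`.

0780-01-22

For dates in this range the Gregorian date is 4 days ahead of the Julian.
26 January 780 Gregorian − 4 days → 22 January 780 Julian.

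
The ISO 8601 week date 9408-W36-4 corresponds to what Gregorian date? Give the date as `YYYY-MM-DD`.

9408-09-08

ISO week 1 of 9408 is the week containing the first Thursday of 9408.
Week 36, day 4 (Thursday) lands on 9408-09-08.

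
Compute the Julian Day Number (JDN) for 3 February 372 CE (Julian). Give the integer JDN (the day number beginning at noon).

Equivalently 4 February 372 (proleptic Gregorian).
JDN 2451545 is 1 January 2000 CE (Gregorian); the target day is −594581 days from there, so JDN = 1856964.

1856964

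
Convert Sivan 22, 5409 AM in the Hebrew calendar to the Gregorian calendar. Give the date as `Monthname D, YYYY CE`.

Julian Day Number of the source date = 2323498.
Converting JDN 2323498 to the Gregorian calendar gives 2 June 1649 CE.

June 2, 1649 CE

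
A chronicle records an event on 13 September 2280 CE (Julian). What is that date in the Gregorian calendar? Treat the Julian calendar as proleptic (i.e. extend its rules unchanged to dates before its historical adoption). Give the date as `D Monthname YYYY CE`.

28 September 2280 CE

At this point the Julian calendar is 15 days behind the Gregorian.
13 September 2280 Julian + 15 days → 28 September 2280 Gregorian.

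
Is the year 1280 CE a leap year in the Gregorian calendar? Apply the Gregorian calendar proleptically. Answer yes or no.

yes

1280 is divisible by 4 and not by 100, so it is a leap year.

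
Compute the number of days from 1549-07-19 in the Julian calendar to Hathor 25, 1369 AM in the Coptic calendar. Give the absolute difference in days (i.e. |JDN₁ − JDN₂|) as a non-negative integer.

37746

JDN of the first date = 2287030.
JDN of the second date = 2324776.
|2324776 − 2287030| = 37746.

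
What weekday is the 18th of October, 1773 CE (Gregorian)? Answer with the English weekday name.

Monday

JDN 2368926 mod 7 = 0, and JDN 0 was a Monday, so this is a Monday.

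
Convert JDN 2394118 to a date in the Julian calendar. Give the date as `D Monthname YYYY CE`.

27 September 1842 CE

The Gregorian equivalent of JDN 2394118 is 9 October 1842.
In the Julian calendar that day is 27 September 1842 CE.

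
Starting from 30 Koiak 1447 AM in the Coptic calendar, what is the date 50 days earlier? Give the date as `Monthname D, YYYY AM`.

Counting 50 days back from JDN 2353300 reaches JDN 2353250, which is Hathor 10, 1447 AM.

Hathor 10, 1447 AM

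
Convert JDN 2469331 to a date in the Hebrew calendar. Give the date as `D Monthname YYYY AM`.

JDN 2469331 is 11 September 2048 in the Gregorian calendar.
In the Hebrew calendar that day is 4 Tishrei 5809 AM.

4 Tishrei 5809 AM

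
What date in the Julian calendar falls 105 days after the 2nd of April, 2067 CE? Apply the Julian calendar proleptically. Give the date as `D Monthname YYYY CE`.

16 July 2067 CE

JDN of the 2nd of April, 2067 CE = 2476121.
2476121 + 105 = 2476226.
JDN 2476226 in the Julian calendar is 16 July 2067 CE.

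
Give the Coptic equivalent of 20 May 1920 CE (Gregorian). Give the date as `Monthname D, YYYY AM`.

Pashons 12, 1636 AM

Julian Day Number of the source date = 2422465.
Converting JDN 2422465 to the Coptic calendar gives 12 Pashons 1636 AM.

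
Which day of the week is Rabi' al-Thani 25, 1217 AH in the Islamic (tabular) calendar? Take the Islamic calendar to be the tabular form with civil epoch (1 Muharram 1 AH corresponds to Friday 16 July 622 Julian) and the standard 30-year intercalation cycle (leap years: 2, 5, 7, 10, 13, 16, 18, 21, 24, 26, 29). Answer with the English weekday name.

Wednesday

Equivalently 25 August 1802 Gregorian, JDN 2379463.
2379463 ≡ 2 (mod 7); counting from Monday = 0 gives Wednesday.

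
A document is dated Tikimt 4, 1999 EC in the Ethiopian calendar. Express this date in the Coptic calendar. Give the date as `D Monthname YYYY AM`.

4 Paopi 1723 AM

Both dates share Julian Day Number 2454023; in the Coptic calendar that is 4 Paopi 1723 AM.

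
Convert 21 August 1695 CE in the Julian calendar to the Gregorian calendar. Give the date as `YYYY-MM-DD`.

1695-08-31

The Julian–Gregorian offset here is 10 days (Julian trailing).
21 August 1695 Julian + 10 days → 31 August 1695 Gregorian.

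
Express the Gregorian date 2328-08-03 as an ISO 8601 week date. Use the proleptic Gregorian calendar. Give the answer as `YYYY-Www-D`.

2328-W31-5

The weekday is Friday (ISO weekday 5).
That Friday belongs to ISO week 31 of ISO year 2328.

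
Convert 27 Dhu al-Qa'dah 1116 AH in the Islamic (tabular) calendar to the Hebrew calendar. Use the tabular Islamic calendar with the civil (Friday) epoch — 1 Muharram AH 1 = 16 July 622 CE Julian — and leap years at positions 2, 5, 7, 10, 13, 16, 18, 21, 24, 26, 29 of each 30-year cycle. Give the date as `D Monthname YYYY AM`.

27 Adar 5465 AM

Both dates share Julian Day Number 2343880; in the Hebrew calendar that is 27 Adar 5465 AM.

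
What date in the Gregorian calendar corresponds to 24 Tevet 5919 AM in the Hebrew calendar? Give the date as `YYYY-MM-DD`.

Both dates share Julian Day Number 2509632; in the Gregorian calendar that is 14 January 2159 CE.

2159-01-14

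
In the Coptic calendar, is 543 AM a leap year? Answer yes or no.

543 mod 4 = 3; in the Coptic calendar a year is leap when year mod 4 = 3, so it is a leap year.

yes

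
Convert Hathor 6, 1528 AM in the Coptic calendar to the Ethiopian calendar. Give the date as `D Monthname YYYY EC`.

The source date corresponds to 15 November 1811 in the Gregorian calendar (JDN 2382832).
That day falls on 6 Hidar 1804 EC in the Ethiopian calendar.

6 Hidar 1804 EC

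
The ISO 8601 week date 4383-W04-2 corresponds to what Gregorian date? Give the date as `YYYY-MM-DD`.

4383-01-25

ISO week 1 of 4383 is the week containing the first Thursday of 4383.
Week 4, day 2 (Tuesday) lands on 4383-01-25.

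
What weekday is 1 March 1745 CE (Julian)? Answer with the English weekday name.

In the Gregorian calendar this is 12 March 1745 (JDN 2358479).
JDN 2358479 mod 7 = 4, and JDN 0 was a Monday, so this is a Friday.

Friday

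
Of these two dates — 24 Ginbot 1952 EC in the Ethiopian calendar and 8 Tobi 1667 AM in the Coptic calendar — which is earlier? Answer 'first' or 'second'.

The two dates have Julian Day Numbers 2437087 and 2433663 respectively.
Since 2433663 < 2437087, the second date comes first.

second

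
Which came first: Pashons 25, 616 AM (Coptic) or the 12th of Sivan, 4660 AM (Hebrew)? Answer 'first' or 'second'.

Converting both to JDN: 2049923 vs 2049916; the smaller is the second.

second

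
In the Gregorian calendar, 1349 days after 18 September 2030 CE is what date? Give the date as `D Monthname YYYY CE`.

29 May 2034 CE

JDN of 18 September 2030 CE = 2462763.
2462763 + 1349 = 2464112.
JDN 2464112 in the Gregorian calendar is 29 May 2034 CE.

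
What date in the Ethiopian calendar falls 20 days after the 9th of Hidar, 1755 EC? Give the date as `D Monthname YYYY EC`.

JDN of the 9th of Hidar, 1755 EC = 2364937.
2364937 + 20 = 2364957.
JDN 2364957 in the Ethiopian calendar is 29 Hidar 1755 EC.

29 Hidar 1755 EC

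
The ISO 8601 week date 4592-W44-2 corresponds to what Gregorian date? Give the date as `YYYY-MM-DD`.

4592-10-30

ISO week 1 of 4592 is the week containing the first Thursday of 4592.
Week 44, day 2 (Tuesday) lands on 4592-10-30.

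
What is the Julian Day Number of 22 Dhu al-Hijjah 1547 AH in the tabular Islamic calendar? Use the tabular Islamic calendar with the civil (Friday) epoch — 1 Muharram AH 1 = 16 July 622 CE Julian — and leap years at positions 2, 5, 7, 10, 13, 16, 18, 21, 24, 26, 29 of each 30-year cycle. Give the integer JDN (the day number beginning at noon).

2496637

Equivalently 17 June 2123 (Gregorian).
JDN 2451545 is 1 January 2000 CE (Gregorian); the target day is +45092 days from there, so JDN = 2496637.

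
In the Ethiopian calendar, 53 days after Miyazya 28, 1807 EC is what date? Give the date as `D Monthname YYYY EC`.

Counting 53 days forward from JDN 2384099 reaches JDN 2384152, which is 21 Sene 1807 EC.

21 Sene 1807 EC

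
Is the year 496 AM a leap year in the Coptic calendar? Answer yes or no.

no

496 mod 4 = 0; in the Coptic calendar a year is leap when year mod 4 = 3, so it is a common year.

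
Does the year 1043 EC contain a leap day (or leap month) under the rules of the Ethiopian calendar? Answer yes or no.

yes

1043 mod 4 = 3; in the Ethiopian calendar a year is leap when year mod 4 = 3, so it is a leap year.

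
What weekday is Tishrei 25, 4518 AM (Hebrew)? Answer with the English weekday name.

Thursday

This is JDN 1997838 (17 October 757 Gregorian).
Since JDN mod 7 = 3 (0 = Monday), the day is Thursday.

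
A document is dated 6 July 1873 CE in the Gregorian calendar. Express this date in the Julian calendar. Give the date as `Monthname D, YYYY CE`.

June 24, 1873 CE

At this point the Julian calendar is 12 days behind the Gregorian.
6 July 1873 Gregorian − 12 days → 24 June 1873 Julian.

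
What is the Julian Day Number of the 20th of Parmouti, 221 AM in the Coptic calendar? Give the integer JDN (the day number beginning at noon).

In the proleptic Gregorian calendar the same day is 17 April 505.
JDN 2451545 is 1 January 2000 CE (Gregorian); the target day is −545931 days from there, so JDN = 1905614.

1905614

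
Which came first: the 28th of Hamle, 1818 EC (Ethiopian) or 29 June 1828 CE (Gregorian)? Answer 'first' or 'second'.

The two dates have Julian Day Numbers 2388207 and 2388903 respectively.
Since 2388207 < 2388903, the first date comes first.

first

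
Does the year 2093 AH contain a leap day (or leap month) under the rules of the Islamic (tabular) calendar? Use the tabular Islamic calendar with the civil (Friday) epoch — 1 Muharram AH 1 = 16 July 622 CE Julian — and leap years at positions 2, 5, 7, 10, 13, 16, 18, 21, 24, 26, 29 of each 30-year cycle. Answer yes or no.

Year 2093 AH is year 23 of its 30-year cycle; leap positions are 2, 5, 7, 10, 13, 16, 18, 21, 24, 26, 29, so it is a common year (354 days).

no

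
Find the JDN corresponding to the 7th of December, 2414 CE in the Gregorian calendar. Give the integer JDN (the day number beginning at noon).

2603096

JDN 2400001 is 17 November 1858 CE (Gregorian), MJD 0; the target day is +203095 days from there, so JDN = 2603096.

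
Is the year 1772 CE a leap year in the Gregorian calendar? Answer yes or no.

1772 is divisible by 4 and not by 100, so it is a leap year.

yes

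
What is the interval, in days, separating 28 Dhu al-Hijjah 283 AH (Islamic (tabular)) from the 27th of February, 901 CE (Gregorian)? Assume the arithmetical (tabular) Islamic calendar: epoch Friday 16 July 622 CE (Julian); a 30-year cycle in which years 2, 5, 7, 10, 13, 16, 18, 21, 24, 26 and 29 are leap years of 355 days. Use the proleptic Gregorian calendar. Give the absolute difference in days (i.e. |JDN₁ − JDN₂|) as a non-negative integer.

1478

JDN of the first date = 2048723.
JDN of the second date = 2050201.
|2050201 − 2048723| = 1478.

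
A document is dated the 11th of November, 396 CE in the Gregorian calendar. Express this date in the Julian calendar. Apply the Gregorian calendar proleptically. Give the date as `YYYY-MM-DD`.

At this point the Julian calendar is 1 day behind the Gregorian.
11 November 396 Gregorian − 1 day → 10 November 396 Julian.

0396-11-10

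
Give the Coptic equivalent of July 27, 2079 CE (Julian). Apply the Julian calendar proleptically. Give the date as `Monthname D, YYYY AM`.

The source date corresponds to 9 August 2079 in the Gregorian calendar (JDN 2480620).
That day falls on 3 Mesori 1795 AM in the Coptic calendar.

Mesori 3, 1795 AM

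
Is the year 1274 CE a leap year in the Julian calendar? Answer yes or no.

1274 mod 4 = 2, so it is a common year in the Julian calendar.

no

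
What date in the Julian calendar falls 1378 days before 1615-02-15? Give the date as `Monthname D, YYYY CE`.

May 9, 1611 CE

JDN of 1615-02-15 = 2310982.
2310982 − 1378 = 2309604.
JDN 2309604 in the Julian calendar is May 9, 1611 CE.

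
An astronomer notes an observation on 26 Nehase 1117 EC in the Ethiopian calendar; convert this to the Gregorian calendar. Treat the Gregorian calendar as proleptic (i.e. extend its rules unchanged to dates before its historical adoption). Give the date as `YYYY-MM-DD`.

Both dates share Julian Day Number 2132195; in the Gregorian calendar that is 26 August 1125 CE.

1125-08-26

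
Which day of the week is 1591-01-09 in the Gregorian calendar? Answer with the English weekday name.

Wednesday

Since JDN mod 7 = 2 (0 = Monday), the day is Wednesday.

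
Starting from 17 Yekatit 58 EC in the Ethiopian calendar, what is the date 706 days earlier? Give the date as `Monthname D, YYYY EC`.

Megabit 11, 56 EC

The starting date is JDN 1745206; 1745206 − 706 = 1744500.
JDN 1744500 corresponds to Megabit 11, 56 EC.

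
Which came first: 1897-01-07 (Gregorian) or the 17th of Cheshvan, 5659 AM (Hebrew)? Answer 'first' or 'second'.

first

The two dates have Julian Day Numbers 2413932 and 2414596 respectively.
Since 2413932 < 2414596, the first date comes first.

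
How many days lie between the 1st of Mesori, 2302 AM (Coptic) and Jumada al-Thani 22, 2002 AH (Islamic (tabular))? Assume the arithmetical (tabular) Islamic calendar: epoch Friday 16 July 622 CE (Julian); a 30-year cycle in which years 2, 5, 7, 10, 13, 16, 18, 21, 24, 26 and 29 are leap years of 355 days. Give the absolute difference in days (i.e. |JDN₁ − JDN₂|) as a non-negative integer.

JDN of the first date = 2665800.
JDN of the second date = 2657697.
|2657697 − 2665800| = 8103.

8103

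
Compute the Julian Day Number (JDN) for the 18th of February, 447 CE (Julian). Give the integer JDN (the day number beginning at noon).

Equivalently 19 February 447 (proleptic Gregorian).
JDN 2400001 is 17 November 1858 CE (Gregorian), MJD 0; the target day is −515628 days from there, so JDN = 1884373.

1884373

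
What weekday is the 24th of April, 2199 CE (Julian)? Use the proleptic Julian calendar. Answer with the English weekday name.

This is JDN 2524356 (8 May 2199 Gregorian).
JDN 2524356 mod 7 = 2, and JDN 0 was a Monday, so this is a Wednesday.

Wednesday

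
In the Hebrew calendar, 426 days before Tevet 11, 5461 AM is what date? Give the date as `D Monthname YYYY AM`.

29 Tishrei 5460 AM

JDN of Tevet 11, 5461 AM = 2342328.
2342328 − 426 = 2341902.
JDN 2341902 in the Hebrew calendar is 29 Tishrei 5460 AM.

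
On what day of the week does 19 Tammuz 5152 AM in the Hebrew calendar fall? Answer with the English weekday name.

In the proleptic Gregorian calendar this is 19 July 1392 (JDN 2229678).
Since JDN mod 7 = 3 (0 = Monday), the day is Thursday.

Thursday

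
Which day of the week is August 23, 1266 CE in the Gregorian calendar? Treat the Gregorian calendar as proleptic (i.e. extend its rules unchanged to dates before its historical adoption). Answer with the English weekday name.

Monday

Since JDN mod 7 = 0 (0 = Monday), the day is Monday.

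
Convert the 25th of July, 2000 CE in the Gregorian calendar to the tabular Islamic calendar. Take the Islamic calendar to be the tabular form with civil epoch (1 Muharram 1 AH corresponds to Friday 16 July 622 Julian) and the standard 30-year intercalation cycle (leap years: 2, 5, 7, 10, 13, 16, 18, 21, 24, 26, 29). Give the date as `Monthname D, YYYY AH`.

Rabi' al-Thani 22, 1421 AH

Both dates share Julian Day Number 2451751; in the tabular Islamic calendar that is 22 Rabi' al-Thani 1421 AH.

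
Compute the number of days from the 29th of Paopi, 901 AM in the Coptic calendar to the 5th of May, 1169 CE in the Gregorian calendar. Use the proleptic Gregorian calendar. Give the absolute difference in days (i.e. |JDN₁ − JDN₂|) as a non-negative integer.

JDN of the first date = 2153813.
JDN of the second date = 2148153.
|2148153 − 2153813| = 5660.

5660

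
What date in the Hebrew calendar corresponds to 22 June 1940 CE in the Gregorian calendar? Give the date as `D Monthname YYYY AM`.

16 Sivan 5700 AM

Both dates share Julian Day Number 2429803; in the Hebrew calendar that is 16 Sivan 5700 AM.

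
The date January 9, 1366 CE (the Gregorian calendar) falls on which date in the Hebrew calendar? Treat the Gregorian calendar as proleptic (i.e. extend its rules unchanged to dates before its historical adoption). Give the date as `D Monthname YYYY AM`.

Julian Day Number of the source date = 2219990.
Converting JDN 2219990 to the Hebrew calendar gives 17 Tevet 5126 AM.

17 Tevet 5126 AM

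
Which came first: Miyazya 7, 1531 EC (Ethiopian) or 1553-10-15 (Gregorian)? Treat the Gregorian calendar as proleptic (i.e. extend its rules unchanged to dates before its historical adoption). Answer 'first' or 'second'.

Converting both to JDN: 2283269 vs 2288569; the smaller is the first.

first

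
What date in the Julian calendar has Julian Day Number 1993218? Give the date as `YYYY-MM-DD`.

0745-02-18

JDN 1993218 is 22 February 745 in the proleptic Gregorian calendar.
In the Julian calendar that day is 0745-02-18.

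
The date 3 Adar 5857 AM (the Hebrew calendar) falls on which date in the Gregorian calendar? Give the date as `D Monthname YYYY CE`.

Julian Day Number of the source date = 2487020.
Converting JDN 2487020 to the Gregorian calendar gives 15 February 2097 CE.

15 February 2097 CE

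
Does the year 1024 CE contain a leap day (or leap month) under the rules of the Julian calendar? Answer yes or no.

1024 mod 4 = 0, so it is a leap year in the Julian calendar.

yes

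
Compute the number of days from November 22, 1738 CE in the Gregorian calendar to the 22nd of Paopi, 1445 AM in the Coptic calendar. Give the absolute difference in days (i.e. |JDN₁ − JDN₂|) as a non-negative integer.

3675

First date → JDN 2356177; second date → JDN 2352502.
The interval is |2356177 − 2352502| = 3675 days.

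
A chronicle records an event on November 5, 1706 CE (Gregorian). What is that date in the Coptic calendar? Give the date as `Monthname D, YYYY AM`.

Paopi 28, 1423 AM

Julian Day Number of the source date = 2344472.
Converting JDN 2344472 to the Coptic calendar gives 28 Paopi 1423 AM.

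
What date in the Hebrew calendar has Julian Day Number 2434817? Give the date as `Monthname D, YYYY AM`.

Adar II 10, 5714 AM

JDN 2434817 is 15 March 1954 in the Gregorian calendar.
In the Hebrew calendar that day is Adar II 10, 5714 AM.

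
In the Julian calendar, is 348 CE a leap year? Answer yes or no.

348 mod 4 = 0, so it is a leap year in the Julian calendar.

yes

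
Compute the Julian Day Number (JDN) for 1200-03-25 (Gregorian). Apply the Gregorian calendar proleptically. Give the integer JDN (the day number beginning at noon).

JDN 2451545 is 1 January 2000 CE (Gregorian); the target day is −292110 days from there, so JDN = 2159435.

2159435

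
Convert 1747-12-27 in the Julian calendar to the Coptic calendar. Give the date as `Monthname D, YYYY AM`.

Both dates share Julian Day Number 2359510; in the Coptic calendar that is 30 Koiak 1464 AM.

Koiak 30, 1464 AM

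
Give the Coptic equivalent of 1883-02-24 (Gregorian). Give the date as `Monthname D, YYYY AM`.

Both dates share Julian Day Number 2408866; in the Coptic calendar that is 18 Meshir 1599 AM.

Meshir 18, 1599 AM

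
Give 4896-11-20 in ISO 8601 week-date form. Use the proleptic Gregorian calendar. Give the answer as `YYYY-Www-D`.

4896-W47-2

The weekday is Tuesday (ISO weekday 2).
That Tuesday belongs to ISO week 47 of ISO year 4896.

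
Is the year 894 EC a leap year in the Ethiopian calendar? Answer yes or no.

no

894 mod 4 = 2; in the Ethiopian calendar a year is leap when year mod 4 = 3, so it is a common year.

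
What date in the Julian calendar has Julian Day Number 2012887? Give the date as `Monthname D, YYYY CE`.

The proleptic Gregorian equivalent of JDN 2012887 is 30 December 798.
In the Julian calendar that day is December 26, 798 CE.

December 26, 798 CE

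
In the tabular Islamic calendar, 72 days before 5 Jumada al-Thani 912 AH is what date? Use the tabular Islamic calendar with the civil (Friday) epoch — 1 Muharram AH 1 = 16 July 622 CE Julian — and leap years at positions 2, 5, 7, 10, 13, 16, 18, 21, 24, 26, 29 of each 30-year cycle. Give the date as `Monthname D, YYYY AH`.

The starting date is JDN 2271420; 2271420 − 72 = 2271348.
JDN 2271348 corresponds to Rabi' al-Awwal 22, 912 AH.

Rabi' al-Awwal 22, 912 AH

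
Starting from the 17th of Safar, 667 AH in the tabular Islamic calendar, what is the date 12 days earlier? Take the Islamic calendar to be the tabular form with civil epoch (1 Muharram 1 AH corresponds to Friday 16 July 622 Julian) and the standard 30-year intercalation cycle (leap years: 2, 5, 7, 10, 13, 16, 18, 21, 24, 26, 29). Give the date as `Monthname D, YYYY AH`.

The starting date is JDN 2184494; 2184494 − 12 = 2184482.
JDN 2184482 corresponds to Safar 5, 667 AH.

Safar 5, 667 AH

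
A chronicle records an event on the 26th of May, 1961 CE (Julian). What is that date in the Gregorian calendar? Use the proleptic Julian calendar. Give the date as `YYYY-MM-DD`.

At this point the Julian calendar is 13 days behind the Gregorian.
26 May 1961 Julian + 13 days → 8 June 1961 Gregorian.

1961-06-08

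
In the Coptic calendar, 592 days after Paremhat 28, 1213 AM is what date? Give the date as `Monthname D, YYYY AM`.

Hathor 10, 1215 AM

Counting 592 days forward from JDN 2267920 reaches JDN 2268512, which is Hathor 10, 1215 AM.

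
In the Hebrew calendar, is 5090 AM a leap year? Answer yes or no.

Hebrew year 5090 is year 17 of its 19-year Metonic cycle; leap years are at positions 3, 6, 8, 11, 14, 17, 19, so it is a leap year (13 months).

yes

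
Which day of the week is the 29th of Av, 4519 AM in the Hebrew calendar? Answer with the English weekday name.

Saturday

This is JDN 1998491 (1 August 759 Gregorian).
1998491 ≡ 5 (mod 7); counting from Monday = 0 gives Saturday.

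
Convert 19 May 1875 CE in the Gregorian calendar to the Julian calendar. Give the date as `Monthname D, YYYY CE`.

The Julian–Gregorian offset here is 12 days (Julian trailing).
19 May 1875 Gregorian − 12 days → 7 May 1875 Julian.

May 7, 1875 CE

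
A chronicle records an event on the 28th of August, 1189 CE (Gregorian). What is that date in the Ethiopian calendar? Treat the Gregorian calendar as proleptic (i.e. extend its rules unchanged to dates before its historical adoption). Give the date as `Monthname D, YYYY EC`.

Both dates share Julian Day Number 2155573; in the Ethiopian calendar that is 28 Nehase 1181 EC.

Nehase 28, 1181 EC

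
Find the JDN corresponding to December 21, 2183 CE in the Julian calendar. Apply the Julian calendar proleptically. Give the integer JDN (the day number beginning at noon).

Equivalently 4 January 2184 (Gregorian).
JDN 2400001 is 17 November 1858 CE (Gregorian), MJD 0; the target day is +118752 days from there, so JDN = 2518753.

2518753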